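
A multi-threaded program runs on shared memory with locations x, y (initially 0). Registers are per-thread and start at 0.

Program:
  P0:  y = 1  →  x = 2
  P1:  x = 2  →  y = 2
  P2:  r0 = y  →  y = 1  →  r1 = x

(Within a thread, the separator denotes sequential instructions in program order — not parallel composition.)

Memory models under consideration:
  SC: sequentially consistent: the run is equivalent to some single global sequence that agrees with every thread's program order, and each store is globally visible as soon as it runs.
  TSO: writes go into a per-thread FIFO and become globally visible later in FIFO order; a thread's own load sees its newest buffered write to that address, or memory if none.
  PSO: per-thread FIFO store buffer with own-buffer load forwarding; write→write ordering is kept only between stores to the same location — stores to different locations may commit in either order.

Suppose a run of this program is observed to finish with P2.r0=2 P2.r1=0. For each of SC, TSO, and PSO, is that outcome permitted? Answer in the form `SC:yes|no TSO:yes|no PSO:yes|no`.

outcome vector order: (P2.r0,P2.r1)
under SC → (0,0); (0,2); (1,0); (1,2); (2,2)
under TSO → (0,0); (0,2); (1,0); (1,2); (2,2)
under PSO → (0,0); (0,2); (1,0); (1,2); (2,0); (2,2)
target (2,0) ∈ {PSO}

SC:no TSO:no PSO:yes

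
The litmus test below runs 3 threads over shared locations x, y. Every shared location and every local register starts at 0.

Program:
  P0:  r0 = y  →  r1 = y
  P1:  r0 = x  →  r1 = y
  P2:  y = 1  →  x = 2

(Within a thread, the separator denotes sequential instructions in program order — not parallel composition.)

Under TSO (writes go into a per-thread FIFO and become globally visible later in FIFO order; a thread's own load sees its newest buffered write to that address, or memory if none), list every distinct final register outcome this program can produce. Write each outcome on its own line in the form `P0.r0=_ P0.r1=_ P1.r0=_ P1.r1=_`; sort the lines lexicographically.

P0.r0=0 P0.r1=0 P1.r0=0 P1.r1=0
P0.r0=0 P0.r1=0 P1.r0=0 P1.r1=1
P0.r0=0 P0.r1=0 P1.r0=2 P1.r1=1
P0.r0=0 P0.r1=1 P1.r0=0 P1.r1=0
P0.r0=0 P0.r1=1 P1.r0=0 P1.r1=1
P0.r0=0 P0.r1=1 P1.r0=2 P1.r1=1
P0.r0=1 P0.r1=1 P1.r0=0 P1.r1=0
P0.r0=1 P0.r1=1 P1.r0=0 P1.r1=1
P0.r0=1 P0.r1=1 P1.r0=2 P1.r1=1

outcome vector order: (P0.r0,P0.r1,P1.r0,P1.r1)
|TSO outcomes| = 9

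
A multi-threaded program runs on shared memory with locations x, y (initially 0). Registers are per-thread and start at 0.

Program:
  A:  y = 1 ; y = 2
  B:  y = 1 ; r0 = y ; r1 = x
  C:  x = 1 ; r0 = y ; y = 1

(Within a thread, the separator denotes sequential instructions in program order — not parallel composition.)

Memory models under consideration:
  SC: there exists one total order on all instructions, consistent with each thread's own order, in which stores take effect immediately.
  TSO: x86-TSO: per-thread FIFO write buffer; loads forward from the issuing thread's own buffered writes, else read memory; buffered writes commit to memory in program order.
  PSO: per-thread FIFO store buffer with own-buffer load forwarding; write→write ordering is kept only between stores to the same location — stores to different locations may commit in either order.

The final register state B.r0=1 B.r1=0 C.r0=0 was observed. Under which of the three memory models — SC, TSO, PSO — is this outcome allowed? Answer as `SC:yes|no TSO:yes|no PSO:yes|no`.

SC:no TSO:yes PSO:yes

outcome vector order: (B.r0,B.r1,C.r0)
under SC → 101, 102, 110, 111, 112, 202, 210, 211, 212
under TSO → 100, 101, 102, 110, 111, 112, 200, 201, 202, 210, 211, 212
under PSO → 100, 101, 102, 110, 111, 112, 200, 201, 202, 210, 211, 212
target 100 ∈ {TSO,PSO}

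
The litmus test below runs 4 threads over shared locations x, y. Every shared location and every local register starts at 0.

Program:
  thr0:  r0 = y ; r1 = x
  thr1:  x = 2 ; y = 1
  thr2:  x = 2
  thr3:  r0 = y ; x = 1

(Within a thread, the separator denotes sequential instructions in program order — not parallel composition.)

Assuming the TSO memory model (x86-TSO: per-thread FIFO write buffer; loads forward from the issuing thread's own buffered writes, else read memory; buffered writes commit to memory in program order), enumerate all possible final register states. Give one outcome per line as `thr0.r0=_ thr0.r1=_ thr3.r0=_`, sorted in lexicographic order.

outcome vector order: (thr0.r0,thr0.r1,thr3.r0)
|TSO outcomes| = 10

thr0.r0=0 thr0.r1=0 thr3.r0=0
thr0.r0=0 thr0.r1=0 thr3.r0=1
thr0.r0=0 thr0.r1=1 thr3.r0=0
thr0.r0=0 thr0.r1=1 thr3.r0=1
thr0.r0=0 thr0.r1=2 thr3.r0=0
thr0.r0=0 thr0.r1=2 thr3.r0=1
thr0.r0=1 thr0.r1=1 thr3.r0=0
thr0.r0=1 thr0.r1=1 thr3.r0=1
thr0.r0=1 thr0.r1=2 thr3.r0=0
thr0.r0=1 thr0.r1=2 thr3.r0=1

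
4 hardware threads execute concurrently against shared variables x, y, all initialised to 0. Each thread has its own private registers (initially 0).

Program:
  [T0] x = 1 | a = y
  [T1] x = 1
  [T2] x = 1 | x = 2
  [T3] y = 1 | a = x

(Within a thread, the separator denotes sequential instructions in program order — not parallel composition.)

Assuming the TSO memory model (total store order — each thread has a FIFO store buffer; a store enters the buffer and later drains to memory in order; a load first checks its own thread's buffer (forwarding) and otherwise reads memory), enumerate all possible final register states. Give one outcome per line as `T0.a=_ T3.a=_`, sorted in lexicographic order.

T0.a=0 T3.a=0
T0.a=0 T3.a=1
T0.a=0 T3.a=2
T0.a=1 T3.a=0
T0.a=1 T3.a=1
T0.a=1 T3.a=2

outcome vector order: (T0.a,T3.a)
|TSO outcomes| = 6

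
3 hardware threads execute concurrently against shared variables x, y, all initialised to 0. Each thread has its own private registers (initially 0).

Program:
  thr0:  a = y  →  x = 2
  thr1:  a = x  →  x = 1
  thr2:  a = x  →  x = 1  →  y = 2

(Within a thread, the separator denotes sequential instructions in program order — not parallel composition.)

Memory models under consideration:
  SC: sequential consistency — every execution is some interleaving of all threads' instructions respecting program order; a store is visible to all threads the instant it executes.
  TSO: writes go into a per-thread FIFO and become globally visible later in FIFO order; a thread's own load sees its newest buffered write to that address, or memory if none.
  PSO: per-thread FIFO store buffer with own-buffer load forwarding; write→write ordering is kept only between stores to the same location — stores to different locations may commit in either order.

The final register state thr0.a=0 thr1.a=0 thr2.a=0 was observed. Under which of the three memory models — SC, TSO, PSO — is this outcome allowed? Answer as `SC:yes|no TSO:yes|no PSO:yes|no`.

SC:yes TSO:yes PSO:yes

outcome vector order: (thr0.a,thr1.a,thr2.a)
[SC] allowed = {000, 001, 002, 010, 012, 020, 021, 022, 200, 201, 210, 220}
[TSO] allowed = {000, 001, 002, 010, 012, 020, 021, 022, 200, 201, 210, 220}
[PSO] allowed = {000, 001, 002, 010, 012, 020, 021, 022, 200, 201, 210, 220}
target 000 ∈ {SC,TSO,PSO}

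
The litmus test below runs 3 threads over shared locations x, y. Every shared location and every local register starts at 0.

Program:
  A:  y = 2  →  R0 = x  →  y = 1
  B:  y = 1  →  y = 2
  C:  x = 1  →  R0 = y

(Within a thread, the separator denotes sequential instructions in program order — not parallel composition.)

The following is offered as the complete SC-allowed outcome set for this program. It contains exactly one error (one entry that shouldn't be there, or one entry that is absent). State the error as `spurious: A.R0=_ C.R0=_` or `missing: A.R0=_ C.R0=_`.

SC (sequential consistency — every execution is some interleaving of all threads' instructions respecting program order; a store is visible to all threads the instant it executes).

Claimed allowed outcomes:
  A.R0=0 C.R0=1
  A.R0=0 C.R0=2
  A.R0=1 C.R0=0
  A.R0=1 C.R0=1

missing: A.R0=1 C.R0=2

outcome vector order: (A.R0,C.R0)
[SC] allowed = {0/1 0/2 1/0 1/1 1/2}
SC∖claimed = {1/2}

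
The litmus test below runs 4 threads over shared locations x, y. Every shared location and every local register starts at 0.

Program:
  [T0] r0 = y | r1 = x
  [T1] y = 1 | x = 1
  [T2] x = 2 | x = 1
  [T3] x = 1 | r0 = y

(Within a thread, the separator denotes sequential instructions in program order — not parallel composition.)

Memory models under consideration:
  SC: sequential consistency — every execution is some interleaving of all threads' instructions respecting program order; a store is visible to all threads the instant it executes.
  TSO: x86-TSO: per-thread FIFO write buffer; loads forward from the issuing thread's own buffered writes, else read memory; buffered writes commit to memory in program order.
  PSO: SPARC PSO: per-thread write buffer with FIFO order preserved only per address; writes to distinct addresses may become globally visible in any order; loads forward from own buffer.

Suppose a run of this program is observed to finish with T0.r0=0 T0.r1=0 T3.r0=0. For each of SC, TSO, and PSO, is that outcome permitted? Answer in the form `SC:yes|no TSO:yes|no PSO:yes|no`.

SC:yes TSO:yes PSO:yes

outcome vector order: (T0.r0,T0.r1,T3.r0)
SC (11): 000 001 010 011 020 021 101 110 111 120 121
TSO (12): 000 001 010 011 020 021 100 101 110 111 120 121
PSO (12): 000 001 010 011 020 021 100 101 110 111 120 121
target 000 ∈ {SC,TSO,PSO}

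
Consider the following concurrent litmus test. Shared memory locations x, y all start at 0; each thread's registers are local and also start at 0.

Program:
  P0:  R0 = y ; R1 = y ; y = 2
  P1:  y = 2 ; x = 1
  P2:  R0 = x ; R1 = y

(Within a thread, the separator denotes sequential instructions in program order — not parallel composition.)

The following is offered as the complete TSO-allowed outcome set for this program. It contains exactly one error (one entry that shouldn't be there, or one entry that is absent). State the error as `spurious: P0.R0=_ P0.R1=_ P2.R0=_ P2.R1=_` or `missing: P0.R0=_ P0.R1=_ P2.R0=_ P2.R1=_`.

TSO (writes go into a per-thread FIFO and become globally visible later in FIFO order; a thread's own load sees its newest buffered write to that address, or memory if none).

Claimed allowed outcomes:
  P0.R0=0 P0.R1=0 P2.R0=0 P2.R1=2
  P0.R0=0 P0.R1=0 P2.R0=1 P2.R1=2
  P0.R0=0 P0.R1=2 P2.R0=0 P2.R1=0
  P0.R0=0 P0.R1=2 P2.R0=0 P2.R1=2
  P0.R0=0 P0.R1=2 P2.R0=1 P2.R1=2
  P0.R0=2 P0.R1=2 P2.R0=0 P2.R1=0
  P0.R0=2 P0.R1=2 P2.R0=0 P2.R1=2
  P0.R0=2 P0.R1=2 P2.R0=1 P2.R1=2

outcome vector order: (P0.R0,P0.R1,P2.R0,P2.R1)
TSO: 9 outcomes — {0/0/0/0; 0/0/0/2; 0/0/1/2; 0/2/0/0; 0/2/0/2; 0/2/1/2; 2/2/0/0; 2/2/0/2; 2/2/1/2}
TSO∖claimed = {0/0/0/0}

missing: P0.R0=0 P0.R1=0 P2.R0=0 P2.R1=0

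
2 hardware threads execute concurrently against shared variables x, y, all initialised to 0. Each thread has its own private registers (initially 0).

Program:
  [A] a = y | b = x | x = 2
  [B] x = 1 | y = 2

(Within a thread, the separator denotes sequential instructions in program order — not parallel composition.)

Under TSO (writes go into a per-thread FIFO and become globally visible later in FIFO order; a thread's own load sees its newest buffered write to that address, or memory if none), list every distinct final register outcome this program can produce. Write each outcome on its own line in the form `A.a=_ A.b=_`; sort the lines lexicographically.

outcome vector order: (A.a,A.b)
|TSO outcomes| = 3

A.a=0 A.b=0
A.a=0 A.b=1
A.a=2 A.b=1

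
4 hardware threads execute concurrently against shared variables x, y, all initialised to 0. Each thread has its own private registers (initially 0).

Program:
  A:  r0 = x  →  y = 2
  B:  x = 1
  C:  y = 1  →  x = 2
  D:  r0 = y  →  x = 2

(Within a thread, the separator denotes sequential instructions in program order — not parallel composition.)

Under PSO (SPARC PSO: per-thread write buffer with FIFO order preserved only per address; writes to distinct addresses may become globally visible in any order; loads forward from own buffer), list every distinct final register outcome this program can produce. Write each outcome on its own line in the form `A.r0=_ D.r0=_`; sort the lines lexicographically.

outcome vector order: (A.r0,D.r0)
|PSO outcomes| = 9

A.r0=0 D.r0=0
A.r0=0 D.r0=1
A.r0=0 D.r0=2
A.r0=1 D.r0=0
A.r0=1 D.r0=1
A.r0=1 D.r0=2
A.r0=2 D.r0=0
A.r0=2 D.r0=1
A.r0=2 D.r0=2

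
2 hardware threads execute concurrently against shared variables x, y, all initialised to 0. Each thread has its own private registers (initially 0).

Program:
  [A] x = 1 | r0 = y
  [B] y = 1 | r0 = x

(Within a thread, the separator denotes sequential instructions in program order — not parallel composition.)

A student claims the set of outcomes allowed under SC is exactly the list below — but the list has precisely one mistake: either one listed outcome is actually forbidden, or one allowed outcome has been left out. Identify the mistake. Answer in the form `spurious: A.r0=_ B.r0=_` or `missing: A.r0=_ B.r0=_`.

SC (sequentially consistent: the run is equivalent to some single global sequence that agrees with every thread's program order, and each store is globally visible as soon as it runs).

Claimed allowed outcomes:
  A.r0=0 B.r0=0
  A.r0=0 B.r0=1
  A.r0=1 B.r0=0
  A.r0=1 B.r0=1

spurious: A.r0=0 B.r0=0

outcome vector order: (A.r0,B.r0)
[SC] allowed = {01; 10; 11}
claimed∖SC = {00}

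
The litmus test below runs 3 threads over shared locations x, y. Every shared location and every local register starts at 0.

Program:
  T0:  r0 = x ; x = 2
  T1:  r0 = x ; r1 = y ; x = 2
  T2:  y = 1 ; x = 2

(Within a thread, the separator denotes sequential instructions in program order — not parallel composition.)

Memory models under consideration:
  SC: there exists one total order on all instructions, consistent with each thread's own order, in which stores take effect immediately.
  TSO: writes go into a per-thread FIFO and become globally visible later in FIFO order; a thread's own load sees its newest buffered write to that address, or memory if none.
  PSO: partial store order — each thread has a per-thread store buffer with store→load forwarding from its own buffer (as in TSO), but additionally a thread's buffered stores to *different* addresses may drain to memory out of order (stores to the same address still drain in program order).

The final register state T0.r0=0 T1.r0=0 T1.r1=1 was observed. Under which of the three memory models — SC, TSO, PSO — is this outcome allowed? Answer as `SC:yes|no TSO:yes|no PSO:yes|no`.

SC:yes TSO:yes PSO:yes

outcome vector order: (T0.r0,T1.r0,T1.r1)
SC (7): (0,0,0); (0,0,1); (0,2,0); (0,2,1); (2,0,0); (2,0,1); (2,2,1)
TSO (7): (0,0,0); (0,0,1); (0,2,0); (0,2,1); (2,0,0); (2,0,1); (2,2,1)
PSO (8): (0,0,0); (0,0,1); (0,2,0); (0,2,1); (2,0,0); (2,0,1); (2,2,0); (2,2,1)
target (0,0,1) ∈ {SC,TSO,PSO}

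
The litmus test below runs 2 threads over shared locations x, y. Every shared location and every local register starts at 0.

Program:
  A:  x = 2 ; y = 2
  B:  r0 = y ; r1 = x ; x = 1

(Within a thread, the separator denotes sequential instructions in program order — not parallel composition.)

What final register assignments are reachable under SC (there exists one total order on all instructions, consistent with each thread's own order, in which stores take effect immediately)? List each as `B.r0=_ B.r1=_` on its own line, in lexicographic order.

B.r0=0 B.r1=0
B.r0=0 B.r1=2
B.r0=2 B.r1=2

outcome vector order: (B.r0,B.r1)
|SC outcomes| = 3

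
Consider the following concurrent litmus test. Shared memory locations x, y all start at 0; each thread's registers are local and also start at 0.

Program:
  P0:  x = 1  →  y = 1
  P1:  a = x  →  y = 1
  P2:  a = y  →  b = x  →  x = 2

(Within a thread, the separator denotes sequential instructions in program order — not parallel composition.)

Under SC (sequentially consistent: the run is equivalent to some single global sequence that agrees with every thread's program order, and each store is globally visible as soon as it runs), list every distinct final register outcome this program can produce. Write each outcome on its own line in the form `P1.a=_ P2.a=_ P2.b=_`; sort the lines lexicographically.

outcome vector order: (P1.a,P2.a,P2.b)
|SC outcomes| = 10

P1.a=0 P2.a=0 P2.b=0
P1.a=0 P2.a=0 P2.b=1
P1.a=0 P2.a=1 P2.b=0
P1.a=0 P2.a=1 P2.b=1
P1.a=1 P2.a=0 P2.b=0
P1.a=1 P2.a=0 P2.b=1
P1.a=1 P2.a=1 P2.b=1
P1.a=2 P2.a=0 P2.b=0
P1.a=2 P2.a=0 P2.b=1
P1.a=2 P2.a=1 P2.b=1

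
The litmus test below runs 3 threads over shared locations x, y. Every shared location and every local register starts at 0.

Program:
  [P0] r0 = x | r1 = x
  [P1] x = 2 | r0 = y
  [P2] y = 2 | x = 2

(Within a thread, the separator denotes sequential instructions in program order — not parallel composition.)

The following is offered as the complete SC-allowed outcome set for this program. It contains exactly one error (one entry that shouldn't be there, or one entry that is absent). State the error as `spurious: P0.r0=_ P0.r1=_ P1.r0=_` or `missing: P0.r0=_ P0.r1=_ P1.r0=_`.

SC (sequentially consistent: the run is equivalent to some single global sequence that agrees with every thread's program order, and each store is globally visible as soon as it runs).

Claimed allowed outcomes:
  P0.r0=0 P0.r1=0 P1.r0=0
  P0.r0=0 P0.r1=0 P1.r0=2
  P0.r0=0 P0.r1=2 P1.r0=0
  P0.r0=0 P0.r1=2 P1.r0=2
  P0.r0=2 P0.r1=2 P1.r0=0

missing: P0.r0=2 P0.r1=2 P1.r0=2

outcome vector order: (P0.r0,P0.r1,P1.r0)
under SC → <0 0 0> <0 0 2> <0 2 0> <0 2 2> <2 2 0> <2 2 2>
SC∖claimed = {<2 2 2>}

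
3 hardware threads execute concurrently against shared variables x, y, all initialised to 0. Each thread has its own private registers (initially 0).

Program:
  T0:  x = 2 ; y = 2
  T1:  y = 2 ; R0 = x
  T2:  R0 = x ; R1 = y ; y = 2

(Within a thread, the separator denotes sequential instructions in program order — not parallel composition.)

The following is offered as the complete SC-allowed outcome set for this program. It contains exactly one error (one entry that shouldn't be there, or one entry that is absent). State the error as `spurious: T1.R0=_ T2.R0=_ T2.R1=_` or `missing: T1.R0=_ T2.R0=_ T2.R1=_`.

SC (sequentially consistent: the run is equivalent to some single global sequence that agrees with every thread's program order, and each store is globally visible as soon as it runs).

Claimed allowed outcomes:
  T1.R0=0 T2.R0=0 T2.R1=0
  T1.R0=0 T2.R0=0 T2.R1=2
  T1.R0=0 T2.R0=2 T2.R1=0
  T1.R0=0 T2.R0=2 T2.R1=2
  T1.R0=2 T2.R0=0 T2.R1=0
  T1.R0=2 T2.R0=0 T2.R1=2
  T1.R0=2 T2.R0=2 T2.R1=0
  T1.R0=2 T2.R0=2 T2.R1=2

spurious: T1.R0=0 T2.R0=2 T2.R1=0

outcome vector order: (T1.R0,T2.R0,T2.R1)
[SC] allowed = {(0,0,0); (0,0,2); (0,2,2); (2,0,0); (2,0,2); (2,2,0); (2,2,2)}
claimed∖SC = {(0,2,0)}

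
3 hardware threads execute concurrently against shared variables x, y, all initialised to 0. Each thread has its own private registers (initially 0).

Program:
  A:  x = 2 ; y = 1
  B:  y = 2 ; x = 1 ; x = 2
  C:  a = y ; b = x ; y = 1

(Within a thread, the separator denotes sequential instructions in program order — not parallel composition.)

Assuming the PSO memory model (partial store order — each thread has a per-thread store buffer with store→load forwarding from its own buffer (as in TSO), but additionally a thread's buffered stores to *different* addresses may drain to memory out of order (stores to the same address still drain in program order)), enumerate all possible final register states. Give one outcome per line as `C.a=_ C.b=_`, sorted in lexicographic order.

C.a=0 C.b=0
C.a=0 C.b=1
C.a=0 C.b=2
C.a=1 C.b=0
C.a=1 C.b=1
C.a=1 C.b=2
C.a=2 C.b=0
C.a=2 C.b=1
C.a=2 C.b=2

outcome vector order: (C.a,C.b)
|PSO outcomes| = 9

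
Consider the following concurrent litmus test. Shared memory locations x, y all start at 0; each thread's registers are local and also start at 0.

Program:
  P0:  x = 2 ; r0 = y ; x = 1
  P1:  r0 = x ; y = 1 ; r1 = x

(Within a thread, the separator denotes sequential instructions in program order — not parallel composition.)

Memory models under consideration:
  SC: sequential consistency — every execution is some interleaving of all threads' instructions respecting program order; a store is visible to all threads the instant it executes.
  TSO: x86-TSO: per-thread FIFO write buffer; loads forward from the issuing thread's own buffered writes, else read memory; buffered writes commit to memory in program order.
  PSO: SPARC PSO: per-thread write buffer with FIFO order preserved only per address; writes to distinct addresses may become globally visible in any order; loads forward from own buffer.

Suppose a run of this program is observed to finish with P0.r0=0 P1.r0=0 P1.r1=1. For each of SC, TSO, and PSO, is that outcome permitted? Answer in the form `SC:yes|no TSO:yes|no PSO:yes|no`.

SC:yes TSO:yes PSO:yes

outcome vector order: (P0.r0,P1.r0,P1.r1)
[SC] allowed = {(0,0,1), (0,0,2), (0,1,1), (0,2,1), (0,2,2), (1,0,0), (1,0,1), (1,0,2), (1,2,1), (1,2,2)}
[TSO] allowed = {(0,0,0), (0,0,1), (0,0,2), (0,1,1), (0,2,1), (0,2,2), (1,0,0), (1,0,1), (1,0,2), (1,2,1), (1,2,2)}
[PSO] allowed = {(0,0,0), (0,0,1), (0,0,2), (0,1,1), (0,2,1), (0,2,2), (1,0,0), (1,0,1), (1,0,2), (1,2,1), (1,2,2)}
target (0,0,1) ∈ {SC,TSO,PSO}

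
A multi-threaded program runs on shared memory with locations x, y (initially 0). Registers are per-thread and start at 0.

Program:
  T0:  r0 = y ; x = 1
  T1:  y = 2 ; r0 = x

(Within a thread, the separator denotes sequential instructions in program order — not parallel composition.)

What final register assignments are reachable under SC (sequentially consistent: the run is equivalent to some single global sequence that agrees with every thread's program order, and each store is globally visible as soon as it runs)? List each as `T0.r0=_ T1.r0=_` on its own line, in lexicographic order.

outcome vector order: (T0.r0,T1.r0)
|SC outcomes| = 4

T0.r0=0 T1.r0=0
T0.r0=0 T1.r0=1
T0.r0=2 T1.r0=0
T0.r0=2 T1.r0=1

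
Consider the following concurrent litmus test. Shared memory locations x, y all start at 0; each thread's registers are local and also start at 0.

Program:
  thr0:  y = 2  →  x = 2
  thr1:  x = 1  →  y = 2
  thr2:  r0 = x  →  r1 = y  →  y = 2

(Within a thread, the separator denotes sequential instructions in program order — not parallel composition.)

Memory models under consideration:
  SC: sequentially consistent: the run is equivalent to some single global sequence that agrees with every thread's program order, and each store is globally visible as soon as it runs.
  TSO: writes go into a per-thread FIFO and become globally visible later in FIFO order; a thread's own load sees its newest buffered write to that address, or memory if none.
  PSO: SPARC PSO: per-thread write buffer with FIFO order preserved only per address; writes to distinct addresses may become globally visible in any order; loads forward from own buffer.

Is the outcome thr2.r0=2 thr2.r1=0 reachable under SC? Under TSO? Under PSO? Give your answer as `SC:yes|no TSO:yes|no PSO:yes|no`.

outcome vector order: (thr2.r0,thr2.r1)
SC (5): 00, 02, 10, 12, 22
TSO (5): 00, 02, 10, 12, 22
PSO (6): 00, 02, 10, 12, 20, 22
target 20 ∈ {PSO}

SC:no TSO:no PSO:yes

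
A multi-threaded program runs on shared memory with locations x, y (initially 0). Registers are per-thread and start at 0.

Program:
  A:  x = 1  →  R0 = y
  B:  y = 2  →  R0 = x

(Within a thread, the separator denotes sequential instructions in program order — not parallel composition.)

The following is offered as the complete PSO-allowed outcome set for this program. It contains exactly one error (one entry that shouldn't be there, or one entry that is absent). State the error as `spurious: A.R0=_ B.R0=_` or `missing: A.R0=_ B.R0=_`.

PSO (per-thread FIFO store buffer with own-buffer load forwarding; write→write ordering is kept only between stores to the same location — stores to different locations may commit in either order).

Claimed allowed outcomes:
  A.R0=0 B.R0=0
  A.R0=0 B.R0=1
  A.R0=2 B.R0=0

outcome vector order: (A.R0,B.R0)
PSO: 4 outcomes — {00, 01, 20, 21}
PSO∖claimed = {21}

missing: A.R0=2 B.R0=1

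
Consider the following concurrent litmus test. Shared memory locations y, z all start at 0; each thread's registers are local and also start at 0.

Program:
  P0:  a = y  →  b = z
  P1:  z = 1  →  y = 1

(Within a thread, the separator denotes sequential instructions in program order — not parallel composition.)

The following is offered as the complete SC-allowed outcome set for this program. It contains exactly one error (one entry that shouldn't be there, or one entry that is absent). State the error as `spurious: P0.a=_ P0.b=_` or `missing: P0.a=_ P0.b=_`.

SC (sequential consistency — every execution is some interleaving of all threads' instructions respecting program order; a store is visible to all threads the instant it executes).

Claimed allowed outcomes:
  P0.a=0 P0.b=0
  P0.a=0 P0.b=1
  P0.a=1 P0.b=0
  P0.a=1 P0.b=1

outcome vector order: (P0.a,P0.b)
under SC → <0 0>; <0 1>; <1 1>
claimed∖SC = {<1 0>}

spurious: P0.a=1 P0.b=0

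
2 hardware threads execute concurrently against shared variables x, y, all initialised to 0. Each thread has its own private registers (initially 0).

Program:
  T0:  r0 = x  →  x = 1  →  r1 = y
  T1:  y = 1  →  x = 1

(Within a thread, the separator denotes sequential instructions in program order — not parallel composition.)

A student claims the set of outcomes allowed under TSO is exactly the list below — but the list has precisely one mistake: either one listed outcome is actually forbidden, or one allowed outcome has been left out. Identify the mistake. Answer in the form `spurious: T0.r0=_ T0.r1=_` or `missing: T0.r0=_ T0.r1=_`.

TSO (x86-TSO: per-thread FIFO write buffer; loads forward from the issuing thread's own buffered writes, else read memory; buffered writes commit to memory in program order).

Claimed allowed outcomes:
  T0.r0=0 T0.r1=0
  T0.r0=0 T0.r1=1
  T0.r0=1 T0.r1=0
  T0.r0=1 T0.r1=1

outcome vector order: (T0.r0,T0.r1)
TSO (3): (0,0) (0,1) (1,1)
claimed∖TSO = {(1,0)}

spurious: T0.r0=1 T0.r1=0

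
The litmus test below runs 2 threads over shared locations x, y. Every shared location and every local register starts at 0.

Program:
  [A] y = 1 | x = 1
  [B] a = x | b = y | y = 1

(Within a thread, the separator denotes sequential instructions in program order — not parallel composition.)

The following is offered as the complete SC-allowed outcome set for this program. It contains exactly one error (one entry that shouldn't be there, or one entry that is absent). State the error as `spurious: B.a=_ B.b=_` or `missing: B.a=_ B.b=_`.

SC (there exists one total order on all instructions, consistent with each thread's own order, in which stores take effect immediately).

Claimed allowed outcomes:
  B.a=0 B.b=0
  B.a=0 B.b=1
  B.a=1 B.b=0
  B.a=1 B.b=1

outcome vector order: (B.a,B.b)
SC (3): <0 0>, <0 1>, <1 1>
claimed∖SC = {<1 0>}

spurious: B.a=1 B.b=0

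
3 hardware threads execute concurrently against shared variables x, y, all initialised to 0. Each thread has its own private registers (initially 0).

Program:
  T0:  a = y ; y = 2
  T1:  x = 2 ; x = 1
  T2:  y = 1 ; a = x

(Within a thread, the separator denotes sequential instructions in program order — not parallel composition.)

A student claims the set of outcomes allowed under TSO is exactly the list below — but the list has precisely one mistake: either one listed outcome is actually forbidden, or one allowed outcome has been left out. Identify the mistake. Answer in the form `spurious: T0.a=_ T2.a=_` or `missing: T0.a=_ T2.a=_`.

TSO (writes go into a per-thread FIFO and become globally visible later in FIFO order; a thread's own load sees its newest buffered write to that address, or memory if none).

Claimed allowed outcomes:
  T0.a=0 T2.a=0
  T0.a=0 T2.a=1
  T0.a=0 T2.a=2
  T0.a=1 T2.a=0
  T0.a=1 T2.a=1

outcome vector order: (T0.a,T2.a)
TSO: 6 outcomes — {(0,0) (0,1) (0,2) (1,0) (1,1) (1,2)}
TSO∖claimed = {(1,2)}

missing: T0.a=1 T2.a=2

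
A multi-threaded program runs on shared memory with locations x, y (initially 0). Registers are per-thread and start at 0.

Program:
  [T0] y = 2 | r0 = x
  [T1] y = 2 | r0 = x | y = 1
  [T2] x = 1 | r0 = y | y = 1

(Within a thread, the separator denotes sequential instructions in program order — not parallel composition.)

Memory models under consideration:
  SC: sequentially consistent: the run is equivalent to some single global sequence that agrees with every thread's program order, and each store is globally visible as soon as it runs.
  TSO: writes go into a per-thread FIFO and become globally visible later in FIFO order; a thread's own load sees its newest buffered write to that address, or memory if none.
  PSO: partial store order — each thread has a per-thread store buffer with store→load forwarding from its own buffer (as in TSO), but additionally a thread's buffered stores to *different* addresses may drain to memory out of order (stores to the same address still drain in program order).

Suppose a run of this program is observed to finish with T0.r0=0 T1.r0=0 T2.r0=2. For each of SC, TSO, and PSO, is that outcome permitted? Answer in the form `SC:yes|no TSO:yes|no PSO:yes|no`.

outcome vector order: (T0.r0,T1.r0,T2.r0)
under SC → <0 0 1> <0 0 2> <0 1 1> <0 1 2> <1 0 1> <1 0 2> <1 1 0> <1 1 1> <1 1 2>
under TSO → <0 0 0> <0 0 1> <0 0 2> <0 1 0> <0 1 1> <0 1 2> <1 0 0> <1 0 1> <1 0 2> <1 1 0> <1 1 1> <1 1 2>
under PSO → <0 0 0> <0 0 1> <0 0 2> <0 1 0> <0 1 1> <0 1 2> <1 0 0> <1 0 1> <1 0 2> <1 1 0> <1 1 1> <1 1 2>
target <0 0 2> ∈ {SC,TSO,PSO}

SC:yes TSO:yes PSO:yes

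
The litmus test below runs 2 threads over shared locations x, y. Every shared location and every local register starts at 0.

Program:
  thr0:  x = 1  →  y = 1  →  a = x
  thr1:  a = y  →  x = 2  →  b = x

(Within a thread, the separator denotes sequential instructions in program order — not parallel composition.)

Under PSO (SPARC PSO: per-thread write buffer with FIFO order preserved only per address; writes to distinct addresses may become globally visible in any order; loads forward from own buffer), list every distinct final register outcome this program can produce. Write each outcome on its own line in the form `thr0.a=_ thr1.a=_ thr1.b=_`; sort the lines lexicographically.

thr0.a=1 thr1.a=0 thr1.b=1
thr0.a=1 thr1.a=0 thr1.b=2
thr0.a=1 thr1.a=1 thr1.b=1
thr0.a=1 thr1.a=1 thr1.b=2
thr0.a=2 thr1.a=0 thr1.b=2
thr0.a=2 thr1.a=1 thr1.b=2

outcome vector order: (thr0.a,thr1.a,thr1.b)
|PSO outcomes| = 6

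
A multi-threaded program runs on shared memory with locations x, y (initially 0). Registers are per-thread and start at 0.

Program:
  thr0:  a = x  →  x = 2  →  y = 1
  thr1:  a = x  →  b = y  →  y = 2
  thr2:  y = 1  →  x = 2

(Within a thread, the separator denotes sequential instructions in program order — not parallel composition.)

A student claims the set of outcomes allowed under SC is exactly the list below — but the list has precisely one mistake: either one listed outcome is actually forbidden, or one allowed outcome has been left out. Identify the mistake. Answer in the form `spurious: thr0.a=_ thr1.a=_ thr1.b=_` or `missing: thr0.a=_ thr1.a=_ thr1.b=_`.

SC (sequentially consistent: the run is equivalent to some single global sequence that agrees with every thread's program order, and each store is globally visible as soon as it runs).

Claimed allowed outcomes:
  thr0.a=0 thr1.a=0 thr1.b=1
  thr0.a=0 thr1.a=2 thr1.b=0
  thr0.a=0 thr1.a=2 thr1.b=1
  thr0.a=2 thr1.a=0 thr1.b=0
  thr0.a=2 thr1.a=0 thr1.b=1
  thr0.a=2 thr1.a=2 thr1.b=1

outcome vector order: (thr0.a,thr1.a,thr1.b)
[SC] allowed = {(0,0,0) (0,0,1) (0,2,0) (0,2,1) (2,0,0) (2,0,1) (2,2,1)}
SC∖claimed = {(0,0,0)}

missing: thr0.a=0 thr1.a=0 thr1.b=0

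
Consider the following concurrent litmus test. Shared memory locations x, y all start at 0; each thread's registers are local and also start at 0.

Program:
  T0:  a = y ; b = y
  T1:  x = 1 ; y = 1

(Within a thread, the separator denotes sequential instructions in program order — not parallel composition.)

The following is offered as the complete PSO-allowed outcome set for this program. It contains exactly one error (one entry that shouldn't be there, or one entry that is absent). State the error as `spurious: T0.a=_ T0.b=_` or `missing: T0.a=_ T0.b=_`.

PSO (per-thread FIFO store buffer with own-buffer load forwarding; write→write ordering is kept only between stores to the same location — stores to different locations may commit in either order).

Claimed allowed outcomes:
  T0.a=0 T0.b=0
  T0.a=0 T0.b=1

outcome vector order: (T0.a,T0.b)
PSO (3): <0 0> <0 1> <1 1>
PSO∖claimed = {<1 1>}

missing: T0.a=1 T0.b=1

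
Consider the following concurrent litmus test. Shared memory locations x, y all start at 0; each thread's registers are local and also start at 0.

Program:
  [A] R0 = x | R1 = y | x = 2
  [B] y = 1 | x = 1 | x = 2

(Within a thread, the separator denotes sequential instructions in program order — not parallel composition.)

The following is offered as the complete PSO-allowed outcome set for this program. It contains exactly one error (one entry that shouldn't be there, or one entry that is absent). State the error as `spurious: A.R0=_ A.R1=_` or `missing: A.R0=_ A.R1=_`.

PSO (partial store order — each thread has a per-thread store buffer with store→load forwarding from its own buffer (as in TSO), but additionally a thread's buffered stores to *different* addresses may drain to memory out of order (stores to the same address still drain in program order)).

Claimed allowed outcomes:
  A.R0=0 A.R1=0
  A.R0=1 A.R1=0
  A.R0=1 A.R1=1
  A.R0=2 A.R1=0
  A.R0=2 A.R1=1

outcome vector order: (A.R0,A.R1)
PSO (6): 00; 01; 10; 11; 20; 21
PSO∖claimed = {01}

missing: A.R0=0 A.R1=1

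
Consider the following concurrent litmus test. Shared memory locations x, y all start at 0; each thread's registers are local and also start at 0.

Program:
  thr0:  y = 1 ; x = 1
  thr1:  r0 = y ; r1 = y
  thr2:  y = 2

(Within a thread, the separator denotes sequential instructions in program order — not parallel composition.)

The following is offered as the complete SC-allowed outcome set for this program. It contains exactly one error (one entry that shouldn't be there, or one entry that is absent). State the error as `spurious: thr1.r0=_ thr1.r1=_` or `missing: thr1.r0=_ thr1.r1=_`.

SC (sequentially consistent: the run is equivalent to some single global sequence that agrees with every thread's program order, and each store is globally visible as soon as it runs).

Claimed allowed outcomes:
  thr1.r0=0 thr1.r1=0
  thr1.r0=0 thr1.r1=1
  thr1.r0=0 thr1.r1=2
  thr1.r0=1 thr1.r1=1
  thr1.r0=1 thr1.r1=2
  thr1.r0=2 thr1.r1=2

missing: thr1.r0=2 thr1.r1=1

outcome vector order: (thr1.r0,thr1.r1)
under SC → 0/0; 0/1; 0/2; 1/1; 1/2; 2/1; 2/2
SC∖claimed = {2/1}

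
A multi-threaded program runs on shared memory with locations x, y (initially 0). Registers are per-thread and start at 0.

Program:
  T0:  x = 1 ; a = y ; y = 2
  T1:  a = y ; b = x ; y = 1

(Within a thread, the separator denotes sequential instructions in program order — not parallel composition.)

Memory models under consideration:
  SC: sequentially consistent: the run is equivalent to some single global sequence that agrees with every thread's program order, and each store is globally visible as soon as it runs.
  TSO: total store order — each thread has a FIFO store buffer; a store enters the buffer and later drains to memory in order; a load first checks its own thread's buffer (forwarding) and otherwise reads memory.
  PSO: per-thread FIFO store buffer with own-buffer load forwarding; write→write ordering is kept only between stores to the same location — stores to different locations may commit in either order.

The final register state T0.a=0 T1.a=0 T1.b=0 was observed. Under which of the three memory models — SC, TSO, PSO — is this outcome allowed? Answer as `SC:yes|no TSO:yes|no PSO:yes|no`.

SC:yes TSO:yes PSO:yes

outcome vector order: (T0.a,T1.a,T1.b)
under SC → 0/0/0, 0/0/1, 0/2/1, 1/0/0, 1/0/1
under TSO → 0/0/0, 0/0/1, 0/2/1, 1/0/0, 1/0/1
under PSO → 0/0/0, 0/0/1, 0/2/0, 0/2/1, 1/0/0, 1/0/1
target 0/0/0 ∈ {SC,TSO,PSO}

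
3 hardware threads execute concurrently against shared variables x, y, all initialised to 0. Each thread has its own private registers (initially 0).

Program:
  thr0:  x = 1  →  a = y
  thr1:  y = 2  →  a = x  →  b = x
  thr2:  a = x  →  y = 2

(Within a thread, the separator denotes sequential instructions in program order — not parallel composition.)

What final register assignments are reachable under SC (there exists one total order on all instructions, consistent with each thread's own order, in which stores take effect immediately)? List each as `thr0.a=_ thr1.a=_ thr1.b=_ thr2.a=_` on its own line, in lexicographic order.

outcome vector order: (thr0.a,thr1.a,thr1.b,thr2.a)
|SC outcomes| = 8

thr0.a=0 thr1.a=1 thr1.b=1 thr2.a=0
thr0.a=0 thr1.a=1 thr1.b=1 thr2.a=1
thr0.a=2 thr1.a=0 thr1.b=0 thr2.a=0
thr0.a=2 thr1.a=0 thr1.b=0 thr2.a=1
thr0.a=2 thr1.a=0 thr1.b=1 thr2.a=0
thr0.a=2 thr1.a=0 thr1.b=1 thr2.a=1
thr0.a=2 thr1.a=1 thr1.b=1 thr2.a=0
thr0.a=2 thr1.a=1 thr1.b=1 thr2.a=1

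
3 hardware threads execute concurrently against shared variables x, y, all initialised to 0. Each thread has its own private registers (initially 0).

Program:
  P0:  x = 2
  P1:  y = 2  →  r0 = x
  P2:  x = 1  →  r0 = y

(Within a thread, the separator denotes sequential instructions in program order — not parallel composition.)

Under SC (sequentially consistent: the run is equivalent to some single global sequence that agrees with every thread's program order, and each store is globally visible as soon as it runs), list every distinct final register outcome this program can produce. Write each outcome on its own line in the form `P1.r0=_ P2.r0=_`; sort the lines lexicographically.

outcome vector order: (P1.r0,P2.r0)
|SC outcomes| = 5

P1.r0=0 P2.r0=2
P1.r0=1 P2.r0=0
P1.r0=1 P2.r0=2
P1.r0=2 P2.r0=0
P1.r0=2 P2.r0=2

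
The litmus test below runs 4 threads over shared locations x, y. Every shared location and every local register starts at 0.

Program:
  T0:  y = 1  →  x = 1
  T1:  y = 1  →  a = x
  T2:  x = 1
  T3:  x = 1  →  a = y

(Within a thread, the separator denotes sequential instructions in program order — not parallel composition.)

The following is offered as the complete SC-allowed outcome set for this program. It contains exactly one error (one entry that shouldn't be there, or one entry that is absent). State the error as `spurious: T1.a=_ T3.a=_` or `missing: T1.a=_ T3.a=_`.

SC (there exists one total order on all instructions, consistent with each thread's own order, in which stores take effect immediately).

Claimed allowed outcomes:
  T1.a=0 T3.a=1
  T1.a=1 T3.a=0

missing: T1.a=1 T3.a=1

outcome vector order: (T1.a,T3.a)
[SC] allowed = {01, 10, 11}
SC∖claimed = {11}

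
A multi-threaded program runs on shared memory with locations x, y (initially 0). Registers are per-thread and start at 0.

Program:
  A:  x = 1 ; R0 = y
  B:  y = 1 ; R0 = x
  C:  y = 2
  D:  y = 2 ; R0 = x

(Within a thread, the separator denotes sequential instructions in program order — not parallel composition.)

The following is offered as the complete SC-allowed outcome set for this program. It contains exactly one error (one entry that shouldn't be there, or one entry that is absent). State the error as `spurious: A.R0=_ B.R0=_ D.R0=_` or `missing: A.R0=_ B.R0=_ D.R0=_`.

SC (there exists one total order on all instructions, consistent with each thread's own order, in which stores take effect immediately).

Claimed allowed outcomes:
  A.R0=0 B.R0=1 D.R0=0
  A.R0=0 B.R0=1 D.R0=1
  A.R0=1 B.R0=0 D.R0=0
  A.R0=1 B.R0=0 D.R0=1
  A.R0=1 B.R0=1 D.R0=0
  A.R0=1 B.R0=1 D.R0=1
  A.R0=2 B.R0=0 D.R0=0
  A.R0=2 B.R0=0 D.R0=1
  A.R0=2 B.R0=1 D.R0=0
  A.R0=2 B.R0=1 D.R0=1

spurious: A.R0=0 B.R0=1 D.R0=0

outcome vector order: (A.R0,B.R0,D.R0)
SC (9): 011; 100; 101; 110; 111; 200; 201; 210; 211
claimed∖SC = {010}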